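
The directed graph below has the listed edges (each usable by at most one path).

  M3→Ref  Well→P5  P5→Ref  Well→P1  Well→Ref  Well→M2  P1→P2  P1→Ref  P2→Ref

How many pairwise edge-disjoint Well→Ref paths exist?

Assign every edge capacity 1; by Menger, the answer equals the max flow.
Path Well→Ref (+1); total 1.
Path Well→P1→Ref (+1); total 2.
Path Well→P5→Ref (+1); total 3.
No residual Well→Ref path; max flow = 3.
Certifying cut of size 3: {Well→P1, Well→P5, Well→Ref}.

3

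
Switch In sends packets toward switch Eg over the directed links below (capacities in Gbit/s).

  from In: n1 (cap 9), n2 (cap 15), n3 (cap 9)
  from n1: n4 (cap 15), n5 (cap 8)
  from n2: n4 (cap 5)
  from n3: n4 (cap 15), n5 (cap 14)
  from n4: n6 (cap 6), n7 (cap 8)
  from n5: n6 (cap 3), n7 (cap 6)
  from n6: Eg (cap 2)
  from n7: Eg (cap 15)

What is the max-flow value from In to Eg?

16

Augment In→n1→n4→n6→Eg: bottleneck 2, flow now 2.
Augment In→n1→n4→n7→Eg: bottleneck 7, flow now 9.
Augment In→n2→n4→n7→Eg: bottleneck 1, flow now 10.
Augment In→n3→n5→n7→Eg: bottleneck 6, flow now 16.
No augmenting path remains; maximum flow = 16.
In the residual graph, reachable from In: {In, n1, n2, n3, n4, n5, n6}.
Min-cut edges: n4→n7 (8), n5→n7 (6), n6→Eg (2); capacity 8 + 6 + 2 = 16.
This cut is saturated, so no flow can exceed 16.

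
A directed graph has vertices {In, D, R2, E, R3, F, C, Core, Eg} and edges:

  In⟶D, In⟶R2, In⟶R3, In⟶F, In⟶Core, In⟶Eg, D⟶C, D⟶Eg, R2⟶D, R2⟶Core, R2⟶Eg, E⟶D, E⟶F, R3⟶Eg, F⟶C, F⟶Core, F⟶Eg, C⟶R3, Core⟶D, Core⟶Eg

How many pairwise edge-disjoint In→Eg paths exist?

6

Assign every edge capacity 1; by Menger, the answer equals the max flow.
Path In→Eg (+1); total 1.
Path In→D→Eg (+1); total 2.
Path In→R2→Eg (+1); total 3.
Path In→R3→Eg (+1); total 4.
Path In→F→Eg (+1); total 5.
Path In→Core→Eg (+1); total 6.
No residual In→Eg path; max flow = 6.
Certifying cut of size 6: {In→Core, In→D, In→Eg, In→F, In→R2, In→R3}.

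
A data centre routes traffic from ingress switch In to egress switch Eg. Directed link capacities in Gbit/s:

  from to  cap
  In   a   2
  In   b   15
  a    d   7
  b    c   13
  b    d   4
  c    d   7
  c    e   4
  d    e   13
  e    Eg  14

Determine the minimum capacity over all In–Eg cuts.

14

Augment In→a→d→e→Eg: bottleneck 2, flow now 2.
Augment In→b→c→e→Eg: bottleneck 4, flow now 6.
Augment In→b→d→e→Eg: bottleneck 4, flow now 10.
Augment In→b→c→d→e→Eg: bottleneck 4, flow now 14.
No augmenting path remains; maximum flow = 14.
By max-flow min-cut, the minimum cut capacity equals the max flow.
In the residual graph, reachable from In: {In, a, b, c, d, e}.
Min-cut edges: e→Eg (14); capacity 14 = 14.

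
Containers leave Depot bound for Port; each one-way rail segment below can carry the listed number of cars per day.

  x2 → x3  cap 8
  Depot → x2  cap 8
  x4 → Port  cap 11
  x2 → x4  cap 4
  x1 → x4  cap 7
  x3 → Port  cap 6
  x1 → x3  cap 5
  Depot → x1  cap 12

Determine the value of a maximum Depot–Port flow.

Augment Depot→x1→x3→Port: bottleneck 5, flow now 5.
Augment Depot→x1→x4→Port: bottleneck 7, flow now 12.
Augment Depot→x2→x3→Port: bottleneck 1, flow now 13.
Augment Depot→x2→x4→Port: bottleneck 4, flow now 17.
No augmenting path remains; maximum flow = 17.
In the residual graph, reachable from Depot: {Depot, x1, x2, x3}.
Min-cut edges: x1→x4 (7), x2→x4 (4), x3→Port (6); capacity 7 + 4 + 6 = 17.
This cut is saturated, so no flow can exceed 17.

17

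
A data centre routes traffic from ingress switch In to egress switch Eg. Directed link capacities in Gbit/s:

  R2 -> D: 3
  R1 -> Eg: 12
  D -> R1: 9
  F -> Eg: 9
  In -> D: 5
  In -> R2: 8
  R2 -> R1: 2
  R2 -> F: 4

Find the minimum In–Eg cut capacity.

13

Augment In→D→R1→Eg: bottleneck 5, flow now 5.
Augment In→R2→F→Eg: bottleneck 4, flow now 9.
Augment In→R2→R1→Eg: bottleneck 2, flow now 11.
Augment In→R2→D→R1→Eg: bottleneck 2, flow now 13.
No augmenting path remains; maximum flow = 13.
By max-flow min-cut, the minimum cut capacity equals the max flow.
In the residual graph, reachable from In: {In}.
Min-cut edges: In→D (5), In→R2 (8); capacity 5 + 8 = 13.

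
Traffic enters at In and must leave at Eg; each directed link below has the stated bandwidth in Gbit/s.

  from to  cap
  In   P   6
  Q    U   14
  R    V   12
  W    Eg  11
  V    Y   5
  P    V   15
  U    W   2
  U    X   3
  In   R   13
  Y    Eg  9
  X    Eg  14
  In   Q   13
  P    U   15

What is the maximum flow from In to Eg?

Augment In→P→U→W→Eg: bottleneck 2, flow now 2.
Augment In→P→U→X→Eg: bottleneck 3, flow now 5.
Augment In→P→V→Y→Eg: bottleneck 1, flow now 6.
Augment In→R→V→Y→Eg: bottleneck 4, flow now 10.
No augmenting path remains; maximum flow = 10.
In the residual graph, reachable from In: {In, P, Q, R, U, V}.
Min-cut edges: U→W (2), U→X (3), V→Y (5); capacity 2 + 3 + 5 = 10.
This cut is saturated, so no flow can exceed 10.

10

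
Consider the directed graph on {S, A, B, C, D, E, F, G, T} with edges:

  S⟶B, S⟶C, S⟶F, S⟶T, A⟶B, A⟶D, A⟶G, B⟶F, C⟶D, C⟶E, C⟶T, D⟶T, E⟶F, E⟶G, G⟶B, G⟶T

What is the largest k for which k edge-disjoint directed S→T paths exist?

Assign every edge capacity 1; by Menger, the answer equals the max flow.
Path S→T (+1); total 1.
Path S→C→T (+1); total 2.
No residual S→T path; max flow = 2.
Certifying cut of size 2: {S→C, S→T}.

2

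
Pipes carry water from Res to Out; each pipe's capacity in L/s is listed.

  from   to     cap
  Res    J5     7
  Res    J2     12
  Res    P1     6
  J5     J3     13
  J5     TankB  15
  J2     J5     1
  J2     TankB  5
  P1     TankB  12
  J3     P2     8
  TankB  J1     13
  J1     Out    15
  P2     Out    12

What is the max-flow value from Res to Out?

Augment Res→J5→J3→P2→Out: bottleneck 7, flow now 7.
Augment Res→J2→TankB→J1→Out: bottleneck 5, flow now 12.
Augment Res→P1→TankB→J1→Out: bottleneck 6, flow now 18.
Augment Res→J2→J5→J3→P2→Out: bottleneck 1, flow now 19.
No augmenting path remains; maximum flow = 19.
In the residual graph, reachable from Res: {Res, J2}.
Min-cut edges: Res→J5 (7), Res→P1 (6), J2→J5 (1), J2→TankB (5); capacity 7 + 6 + 1 + 5 = 19.
This cut is saturated, so no flow can exceed 19.

19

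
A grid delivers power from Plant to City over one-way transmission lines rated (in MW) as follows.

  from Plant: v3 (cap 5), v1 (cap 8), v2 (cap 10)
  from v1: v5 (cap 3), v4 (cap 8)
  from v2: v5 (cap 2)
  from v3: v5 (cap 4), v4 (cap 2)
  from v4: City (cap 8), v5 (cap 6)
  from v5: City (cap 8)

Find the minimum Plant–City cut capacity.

15

Augment Plant→v1→v4→City: bottleneck 8, flow now 8.
Augment Plant→v2→v5→City: bottleneck 2, flow now 10.
Augment Plant→v3→v5→City: bottleneck 4, flow now 14.
Augment Plant→v3→v4→v5→City: bottleneck 1, flow now 15.
No augmenting path remains; maximum flow = 15.
By max-flow min-cut, the minimum cut capacity equals the max flow.
In the residual graph, reachable from Plant: {Plant, v2}.
Min-cut edges: Plant→v1 (8), Plant→v3 (5), v2→v5 (2); capacity 8 + 5 + 2 = 15.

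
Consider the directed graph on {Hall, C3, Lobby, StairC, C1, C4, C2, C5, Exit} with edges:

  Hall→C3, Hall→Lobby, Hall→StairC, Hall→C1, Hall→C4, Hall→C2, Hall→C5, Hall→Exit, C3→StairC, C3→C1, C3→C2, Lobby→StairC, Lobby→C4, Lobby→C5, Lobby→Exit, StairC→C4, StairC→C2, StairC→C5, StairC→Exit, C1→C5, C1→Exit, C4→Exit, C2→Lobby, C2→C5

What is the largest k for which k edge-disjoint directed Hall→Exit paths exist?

Assign every edge capacity 1; by Menger, the answer equals the max flow.
Path Hall→Exit (+1); total 1.
Path Hall→Lobby→Exit (+1); total 2.
Path Hall→StairC→Exit (+1); total 3.
Path Hall→C1→Exit (+1); total 4.
Path Hall→C4→Exit (+1); total 5.
No residual Hall→Exit path; max flow = 5.
Certifying cut of size 5: {C1→Exit, C4→Exit, Hall→Exit, Lobby→Exit, StairC→Exit}.

5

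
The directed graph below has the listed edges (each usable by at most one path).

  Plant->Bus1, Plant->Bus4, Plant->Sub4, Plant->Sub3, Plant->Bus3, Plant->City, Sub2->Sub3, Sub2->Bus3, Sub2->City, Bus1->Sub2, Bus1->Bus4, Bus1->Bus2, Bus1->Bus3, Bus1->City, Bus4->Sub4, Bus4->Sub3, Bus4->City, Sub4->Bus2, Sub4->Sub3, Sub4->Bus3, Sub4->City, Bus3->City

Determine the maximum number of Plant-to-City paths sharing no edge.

5

Assign every edge capacity 1; by Menger, the answer equals the max flow.
Path Plant→City (+1); total 1.
Path Plant→Bus1→City (+1); total 2.
Path Plant→Bus4→City (+1); total 3.
Path Plant→Sub4→City (+1); total 4.
Path Plant→Bus3→City (+1); total 5.
No residual Plant→City path; max flow = 5.
Certifying cut of size 5: {Plant→Bus1, Plant→Bus3, Plant→Bus4, Plant→City, Plant→Sub4}.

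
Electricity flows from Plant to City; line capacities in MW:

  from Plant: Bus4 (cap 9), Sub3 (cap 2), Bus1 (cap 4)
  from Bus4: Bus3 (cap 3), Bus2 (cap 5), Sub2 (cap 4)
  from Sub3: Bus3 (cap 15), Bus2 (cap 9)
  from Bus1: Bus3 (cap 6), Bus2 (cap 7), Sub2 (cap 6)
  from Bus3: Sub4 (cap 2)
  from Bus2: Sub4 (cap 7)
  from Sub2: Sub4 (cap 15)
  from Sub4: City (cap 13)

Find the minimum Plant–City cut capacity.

Augment Plant→Bus4→Bus3→Sub4→City: bottleneck 2, flow now 2.
Augment Plant→Bus4→Bus2→Sub4→City: bottleneck 5, flow now 7.
Augment Plant→Bus4→Sub2→Sub4→City: bottleneck 2, flow now 9.
Augment Plant→Sub3→Bus2→Sub4→City: bottleneck 2, flow now 11.
Augment Plant→Bus1→Sub2→Sub4→City: bottleneck 2, flow now 13.
No augmenting path remains; maximum flow = 13.
By max-flow min-cut, the minimum cut capacity equals the max flow.
In the residual graph, reachable from Plant: {Plant, Bus4, Sub3, Bus1, Bus3, Bus2, Sub2, Sub4}.
Min-cut edges: Sub4→City (13); capacity 13 = 13.

13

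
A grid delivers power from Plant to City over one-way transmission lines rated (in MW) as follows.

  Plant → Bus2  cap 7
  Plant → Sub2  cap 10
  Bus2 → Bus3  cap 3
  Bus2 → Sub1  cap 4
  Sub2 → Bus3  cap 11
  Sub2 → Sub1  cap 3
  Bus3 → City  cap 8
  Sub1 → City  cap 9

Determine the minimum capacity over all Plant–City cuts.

Augment Plant→Bus2→Bus3→City: bottleneck 3, flow now 3.
Augment Plant→Bus2→Sub1→City: bottleneck 4, flow now 7.
Augment Plant→Sub2→Bus3→City: bottleneck 5, flow now 12.
Augment Plant→Sub2→Sub1→City: bottleneck 3, flow now 15.
No augmenting path remains; maximum flow = 15.
By max-flow min-cut, the minimum cut capacity equals the max flow.
In the residual graph, reachable from Plant: {Plant, Bus2, Sub2, Bus3}.
Min-cut edges: Bus2→Sub1 (4), Sub2→Sub1 (3), Bus3→City (8); capacity 4 + 3 + 8 = 15.

15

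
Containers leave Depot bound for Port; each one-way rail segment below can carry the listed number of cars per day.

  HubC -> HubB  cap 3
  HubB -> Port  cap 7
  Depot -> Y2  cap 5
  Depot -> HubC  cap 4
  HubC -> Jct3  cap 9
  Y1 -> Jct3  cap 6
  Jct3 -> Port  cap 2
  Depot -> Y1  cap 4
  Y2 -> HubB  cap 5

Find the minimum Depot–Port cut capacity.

9

Augment Depot→Y1→Jct3→Port: bottleneck 2, flow now 2.
Augment Depot→Y2→HubB→Port: bottleneck 5, flow now 7.
Augment Depot→HubC→HubB→Port: bottleneck 2, flow now 9.
No augmenting path remains; maximum flow = 9.
By max-flow min-cut, the minimum cut capacity equals the max flow.
In the residual graph, reachable from Depot: {Depot, Y1, Y2, HubC, Jct3, HubB}.
Min-cut edges: Jct3→Port (2), HubB→Port (7); capacity 2 + 7 = 9.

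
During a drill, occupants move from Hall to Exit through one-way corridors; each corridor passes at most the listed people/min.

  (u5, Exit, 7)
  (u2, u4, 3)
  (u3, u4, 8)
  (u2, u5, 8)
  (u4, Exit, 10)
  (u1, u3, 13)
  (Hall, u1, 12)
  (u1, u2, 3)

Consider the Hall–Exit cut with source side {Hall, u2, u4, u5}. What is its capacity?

29

Edges leaving {Hall, u2, u4, u5}: Hall→u1 (12), u4→Exit (10), u5→Exit (7).
Cut capacity = 12 + 10 + 7 = 29.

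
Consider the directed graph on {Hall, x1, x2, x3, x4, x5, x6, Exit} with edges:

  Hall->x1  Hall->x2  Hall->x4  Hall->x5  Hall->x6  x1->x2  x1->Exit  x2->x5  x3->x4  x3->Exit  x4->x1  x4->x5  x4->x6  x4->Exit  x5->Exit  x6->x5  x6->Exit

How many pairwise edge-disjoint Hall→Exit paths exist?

Assign every edge capacity 1; by Menger, the answer equals the max flow.
Path Hall→x1→Exit (+1); total 1.
Path Hall→x4→Exit (+1); total 2.
Path Hall→x5→Exit (+1); total 3.
Path Hall→x6→Exit (+1); total 4.
No residual Hall→Exit path; max flow = 4.
Certifying cut of size 4: {Hall→x1, Hall→x4, Hall→x6, x5→Exit}.

4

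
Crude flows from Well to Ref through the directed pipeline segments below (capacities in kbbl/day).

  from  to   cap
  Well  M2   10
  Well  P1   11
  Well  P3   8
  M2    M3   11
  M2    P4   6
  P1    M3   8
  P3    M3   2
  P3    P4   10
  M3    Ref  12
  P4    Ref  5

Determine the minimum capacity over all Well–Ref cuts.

17

Augment Well→M2→M3→Ref: bottleneck 10, flow now 10.
Augment Well→P1→M3→Ref: bottleneck 2, flow now 12.
Augment Well→P3→P4→Ref: bottleneck 5, flow now 17.
No augmenting path remains; maximum flow = 17.
By max-flow min-cut, the minimum cut capacity equals the max flow.
In the residual graph, reachable from Well: {Well, M2, P1, P3, M3, P4}.
Min-cut edges: M3→Ref (12), P4→Ref (5); capacity 12 + 5 = 17.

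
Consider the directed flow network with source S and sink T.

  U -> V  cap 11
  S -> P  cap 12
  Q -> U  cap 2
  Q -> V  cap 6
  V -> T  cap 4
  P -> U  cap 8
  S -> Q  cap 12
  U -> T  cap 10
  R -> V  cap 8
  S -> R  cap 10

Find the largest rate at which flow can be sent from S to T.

Augment S→P→U→T: bottleneck 8, flow now 8.
Augment S→Q→U→T: bottleneck 2, flow now 10.
Augment S→Q→V→T: bottleneck 4, flow now 14.
No augmenting path remains; maximum flow = 14.
In the residual graph, reachable from S: {S, P, Q, R, V}.
Min-cut edges: P→U (8), Q→U (2), V→T (4); capacity 8 + 2 + 4 = 14.
This cut is saturated, so no flow can exceed 14.

14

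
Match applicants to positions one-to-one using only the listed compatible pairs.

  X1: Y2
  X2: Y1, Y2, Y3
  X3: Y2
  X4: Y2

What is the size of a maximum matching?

Unit-capacity flow: source→left, listed edges, right→sink; max matching = max flow.
Augmenting path X1→Y2 (+1); matched 1.
Augmenting path X2→Y1 (+1); matched 2.
No augmenting path remains; maximum matching = 2.
König certificate: {X2, Y2} is a vertex cover of size 2 (every listed pair touches it), so no matching can be larger.

2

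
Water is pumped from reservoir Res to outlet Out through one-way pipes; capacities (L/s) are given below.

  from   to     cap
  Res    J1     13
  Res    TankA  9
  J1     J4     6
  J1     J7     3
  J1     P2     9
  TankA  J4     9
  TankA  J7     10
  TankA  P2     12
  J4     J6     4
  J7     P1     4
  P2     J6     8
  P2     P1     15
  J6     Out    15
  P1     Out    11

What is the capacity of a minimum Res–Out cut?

22

Augment Res→J1→J4→J6→Out: bottleneck 4, flow now 4.
Augment Res→J1→J7→P1→Out: bottleneck 3, flow now 7.
Augment Res→J1→P2→J6→Out: bottleneck 6, flow now 13.
Augment Res→TankA→J7→P1→Out: bottleneck 1, flow now 14.
Augment Res→TankA→P2→J6→Out: bottleneck 2, flow now 16.
Augment Res→TankA→P2→P1→Out: bottleneck 6, flow now 22.
No augmenting path remains; maximum flow = 22.
By max-flow min-cut, the minimum cut capacity equals the max flow.
In the residual graph, reachable from Res: {Res}.
Min-cut edges: Res→J1 (13), Res→TankA (9); capacity 13 + 9 = 22.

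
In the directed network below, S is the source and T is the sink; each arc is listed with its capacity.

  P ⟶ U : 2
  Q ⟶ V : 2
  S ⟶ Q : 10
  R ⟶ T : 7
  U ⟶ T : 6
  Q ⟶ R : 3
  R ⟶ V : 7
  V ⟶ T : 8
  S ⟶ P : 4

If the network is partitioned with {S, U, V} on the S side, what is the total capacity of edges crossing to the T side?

28

Edges leaving {S, U, V}: S→P (4), S→Q (10), U→T (6), V→T (8).
Cut capacity = 4 + 10 + 6 + 8 = 28.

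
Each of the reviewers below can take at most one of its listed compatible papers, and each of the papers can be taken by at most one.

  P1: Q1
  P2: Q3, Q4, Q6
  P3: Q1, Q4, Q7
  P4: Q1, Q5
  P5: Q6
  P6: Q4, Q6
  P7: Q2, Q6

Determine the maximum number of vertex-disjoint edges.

7

Unit-capacity flow: source→left, listed edges, right→sink; max matching = max flow.
Augmenting path P1→Q1 (+1); matched 1.
Augmenting path P2→Q3 (+1); matched 2.
Augmenting path P3→Q4 (+1); matched 3.
Augmenting path P4→Q5 (+1); matched 4.
Augmenting path P5→Q6 (+1); matched 5.
Augmenting path P7→Q2 (+1); matched 6.
Augmenting path P6→Q4→P3→Q7 (+1); matched 7.
No augmenting path remains; maximum matching = 7.
König certificate: {P1, P2, P3, P4, P5, P6, P7} is a vertex cover of size 7 (every listed pair touches it), so no matching can be larger.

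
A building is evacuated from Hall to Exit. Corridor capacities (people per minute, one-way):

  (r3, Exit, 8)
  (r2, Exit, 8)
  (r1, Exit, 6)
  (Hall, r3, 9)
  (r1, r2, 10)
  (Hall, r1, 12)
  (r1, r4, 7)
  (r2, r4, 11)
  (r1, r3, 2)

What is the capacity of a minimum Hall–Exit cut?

Augment Hall→r1→Exit: bottleneck 6, flow now 6.
Augment Hall→r3→Exit: bottleneck 8, flow now 14.
Augment Hall→r1→r2→Exit: bottleneck 6, flow now 20.
No augmenting path remains; maximum flow = 20.
By max-flow min-cut, the minimum cut capacity equals the max flow.
In the residual graph, reachable from Hall: {Hall, r3}.
Min-cut edges: Hall→r1 (12), r3→Exit (8); capacity 12 + 8 = 20.

20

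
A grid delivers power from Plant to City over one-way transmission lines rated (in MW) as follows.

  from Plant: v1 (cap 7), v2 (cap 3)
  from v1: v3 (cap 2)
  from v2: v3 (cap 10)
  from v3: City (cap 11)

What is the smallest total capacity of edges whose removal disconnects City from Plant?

5

Augment Plant→v1→v3→City: bottleneck 2, flow now 2.
Augment Plant→v2→v3→City: bottleneck 3, flow now 5.
No augmenting path remains; maximum flow = 5.
By max-flow min-cut, the minimum cut capacity equals the max flow.
In the residual graph, reachable from Plant: {Plant, v1}.
Min-cut edges: Plant→v2 (3), v1→v3 (2); capacity 3 + 2 = 5.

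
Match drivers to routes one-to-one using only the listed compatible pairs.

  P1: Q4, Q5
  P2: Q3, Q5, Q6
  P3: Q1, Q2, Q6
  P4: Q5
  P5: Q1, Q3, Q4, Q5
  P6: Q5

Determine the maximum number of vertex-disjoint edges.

Unit-capacity flow: source→left, listed edges, right→sink; max matching = max flow.
Augmenting path P1→Q4 (+1); matched 1.
Augmenting path P2→Q3 (+1); matched 2.
Augmenting path P3→Q1 (+1); matched 3.
Augmenting path P4→Q5 (+1); matched 4.
Augmenting path P5→Q1→P3→Q2 (+1); matched 5.
No augmenting path remains; maximum matching = 5.
König certificate: {P1, P2, P3, P5, Q5} is a vertex cover of size 5 (every listed pair touches it), so no matching can be larger.

5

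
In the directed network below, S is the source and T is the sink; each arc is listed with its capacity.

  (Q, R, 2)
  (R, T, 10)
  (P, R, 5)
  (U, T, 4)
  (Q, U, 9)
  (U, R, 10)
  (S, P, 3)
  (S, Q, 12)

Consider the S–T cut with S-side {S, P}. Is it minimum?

Given cut capacity: 12 + 5 = 17.
Augment S→P→R→T: bottleneck 3, flow now 3.
Augment S→Q→R→T: bottleneck 2, flow now 5.
Augment S→Q→U→T: bottleneck 4, flow now 9.
Augment S→Q→U→R→T: bottleneck 5, flow now 14.
No augmenting path remains; maximum flow = 14.
In the residual graph, reachable from S: {S, Q}.
Min-cut edges: S→P (3), Q→R (2), Q→U (9); capacity 3 + 2 + 9 = 14.
Cut capacity 17 exceeds the max flow 14, so it is not minimum.

No — its capacity is 17, but the minimum cut has capacity 14.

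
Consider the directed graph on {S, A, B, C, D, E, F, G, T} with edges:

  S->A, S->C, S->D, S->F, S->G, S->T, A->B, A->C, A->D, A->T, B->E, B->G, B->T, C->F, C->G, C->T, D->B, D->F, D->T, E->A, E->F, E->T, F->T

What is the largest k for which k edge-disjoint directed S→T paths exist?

Assign every edge capacity 1; by Menger, the answer equals the max flow.
Path S→T (+1); total 1.
Path S→A→T (+1); total 2.
Path S→C→T (+1); total 3.
Path S→D→T (+1); total 4.
Path S→F→T (+1); total 5.
No residual S→T path; max flow = 5.
Certifying cut of size 5: {S→A, S→C, S→D, S→F, S→T}.

5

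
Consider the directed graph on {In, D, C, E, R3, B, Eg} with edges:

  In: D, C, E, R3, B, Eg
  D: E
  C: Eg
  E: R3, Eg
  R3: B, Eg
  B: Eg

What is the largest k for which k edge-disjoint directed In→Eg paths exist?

Assign every edge capacity 1; by Menger, the answer equals the max flow.
Path In→Eg (+1); total 1.
Path In→C→Eg (+1); total 2.
Path In→E→Eg (+1); total 3.
Path In→R3→Eg (+1); total 4.
Path In→B→Eg (+1); total 5.
No residual In→Eg path; max flow = 5.
Certifying cut of size 5: {B→Eg, E→Eg, In→C, In→Eg, R3→Eg}.

5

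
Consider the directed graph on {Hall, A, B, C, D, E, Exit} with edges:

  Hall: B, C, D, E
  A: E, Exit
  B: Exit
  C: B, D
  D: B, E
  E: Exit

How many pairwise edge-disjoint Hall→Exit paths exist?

2

Assign every edge capacity 1; by Menger, the answer equals the max flow.
Path Hall→B→Exit (+1); total 1.
Path Hall→E→Exit (+1); total 2.
No residual Hall→Exit path; max flow = 2.
Certifying cut of size 2: {B→Exit, E→Exit}.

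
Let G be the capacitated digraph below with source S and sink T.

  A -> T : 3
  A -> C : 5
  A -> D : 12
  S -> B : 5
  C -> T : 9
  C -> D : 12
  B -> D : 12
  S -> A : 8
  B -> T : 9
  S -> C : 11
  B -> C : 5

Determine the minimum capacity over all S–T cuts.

17

Augment S→A→T: bottleneck 3, flow now 3.
Augment S→B→T: bottleneck 5, flow now 8.
Augment S→C→T: bottleneck 9, flow now 17.
No augmenting path remains; maximum flow = 17.
By max-flow min-cut, the minimum cut capacity equals the max flow.
In the residual graph, reachable from S: {S, A, C, D}.
Min-cut edges: S→B (5), A→T (3), C→T (9); capacity 5 + 3 + 9 = 17.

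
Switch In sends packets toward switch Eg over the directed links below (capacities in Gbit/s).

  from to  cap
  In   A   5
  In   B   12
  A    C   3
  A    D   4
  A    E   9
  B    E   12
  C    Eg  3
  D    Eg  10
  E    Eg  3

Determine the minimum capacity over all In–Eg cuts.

Augment In→A→C→Eg: bottleneck 3, flow now 3.
Augment In→A→D→Eg: bottleneck 2, flow now 5.
Augment In→B→E→Eg: bottleneck 3, flow now 8.
No augmenting path remains; maximum flow = 8.
By max-flow min-cut, the minimum cut capacity equals the max flow.
In the residual graph, reachable from In: {In, B, E}.
Min-cut edges: In→A (5), E→Eg (3); capacity 5 + 3 = 8.

8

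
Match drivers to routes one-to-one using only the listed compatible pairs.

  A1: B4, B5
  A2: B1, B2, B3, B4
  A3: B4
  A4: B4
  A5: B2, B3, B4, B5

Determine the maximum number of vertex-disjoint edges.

Unit-capacity flow: source→left, listed edges, right→sink; max matching = max flow.
Augmenting path A1→B4 (+1); matched 1.
Augmenting path A2→B1 (+1); matched 2.
Augmenting path A5→B2 (+1); matched 3.
Augmenting path A3→B4→A1→B5 (+1); matched 4.
No augmenting path remains; maximum matching = 4.
König certificate: {A1, A2, A5, B4} is a vertex cover of size 4 (every listed pair touches it), so no matching can be larger.

4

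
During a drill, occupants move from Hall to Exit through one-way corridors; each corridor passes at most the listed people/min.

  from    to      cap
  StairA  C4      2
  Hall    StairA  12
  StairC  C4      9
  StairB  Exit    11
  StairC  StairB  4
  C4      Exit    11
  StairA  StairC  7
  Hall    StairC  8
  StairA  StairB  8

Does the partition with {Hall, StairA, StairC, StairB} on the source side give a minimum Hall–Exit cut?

Given cut capacity: 2 + 9 + 11 = 22.
Augment Hall→StairA→C4→Exit: bottleneck 2, flow now 2.
Augment Hall→StairA→StairB→Exit: bottleneck 8, flow now 10.
Augment Hall→StairC→C4→Exit: bottleneck 8, flow now 18.
Augment Hall→StairA→StairC→C4→Exit: bottleneck 1, flow now 19.
Augment Hall→StairA→StairC→StairB→Exit: bottleneck 1, flow now 20.
No augmenting path remains; maximum flow = 20.
In the residual graph, reachable from Hall: {Hall}.
Min-cut edges: Hall→StairA (12), Hall→StairC (8); capacity 12 + 8 = 20.
Cut capacity 22 exceeds the max flow 20, so it is not minimum.

No — its capacity is 22, but the minimum cut has capacity 20.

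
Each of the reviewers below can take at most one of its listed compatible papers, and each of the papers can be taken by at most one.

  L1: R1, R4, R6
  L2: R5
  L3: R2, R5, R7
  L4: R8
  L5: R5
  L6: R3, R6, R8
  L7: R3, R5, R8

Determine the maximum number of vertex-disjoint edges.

6

Unit-capacity flow: source→left, listed edges, right→sink; max matching = max flow.
Augmenting path L1→R1 (+1); matched 1.
Augmenting path L2→R5 (+1); matched 2.
Augmenting path L3→R2 (+1); matched 3.
Augmenting path L4→R8 (+1); matched 4.
Augmenting path L6→R3 (+1); matched 5.
Augmenting path L7→R3→L6→R6 (+1); matched 6.
No augmenting path remains; maximum matching = 6.
König certificate: {L1, L3, L4, L6, L7, R5} is a vertex cover of size 6 (every listed pair touches it), so no matching can be larger.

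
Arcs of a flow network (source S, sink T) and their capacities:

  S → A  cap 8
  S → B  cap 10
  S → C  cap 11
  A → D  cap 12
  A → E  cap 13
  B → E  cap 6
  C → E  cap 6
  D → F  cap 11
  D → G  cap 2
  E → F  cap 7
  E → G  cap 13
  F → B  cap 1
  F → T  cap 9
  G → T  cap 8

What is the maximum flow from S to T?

17

Augment S→A→D→F→T: bottleneck 8, flow now 8.
Augment S→B→E→F→T: bottleneck 1, flow now 9.
Augment S→B→E→G→T: bottleneck 5, flow now 14.
Augment S→C→E→G→T: bottleneck 3, flow now 17.
No augmenting path remains; maximum flow = 17.
In the residual graph, reachable from S: {S, A, B, C, D, E, F, G}.
Min-cut edges: F→T (9), G→T (8); capacity 9 + 8 = 17.
This cut is saturated, so no flow can exceed 17.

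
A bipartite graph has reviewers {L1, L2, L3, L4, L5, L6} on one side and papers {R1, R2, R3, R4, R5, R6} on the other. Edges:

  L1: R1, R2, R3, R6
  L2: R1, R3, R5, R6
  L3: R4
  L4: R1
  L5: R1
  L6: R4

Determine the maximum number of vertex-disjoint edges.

4

Unit-capacity flow: source→left, listed edges, right→sink; max matching = max flow.
Augmenting path L1→R1 (+1); matched 1.
Augmenting path L2→R3 (+1); matched 2.
Augmenting path L3→R4 (+1); matched 3.
Augmenting path L4→R1→L1→R2 (+1); matched 4.
No augmenting path remains; maximum matching = 4.
König certificate: {L1, L2, R1, R4} is a vertex cover of size 4 (every listed pair touches it), so no matching can be larger.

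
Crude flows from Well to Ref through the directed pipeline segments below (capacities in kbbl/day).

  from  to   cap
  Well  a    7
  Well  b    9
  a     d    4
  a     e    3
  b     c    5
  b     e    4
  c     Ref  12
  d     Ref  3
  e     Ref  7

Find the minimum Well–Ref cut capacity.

15

Augment Well→a→d→Ref: bottleneck 3, flow now 3.
Augment Well→a→e→Ref: bottleneck 3, flow now 6.
Augment Well→b→c→Ref: bottleneck 5, flow now 11.
Augment Well→b→e→Ref: bottleneck 4, flow now 15.
No augmenting path remains; maximum flow = 15.
By max-flow min-cut, the minimum cut capacity equals the max flow.
In the residual graph, reachable from Well: {Well, a, d}.
Min-cut edges: Well→b (9), a→e (3), d→Ref (3); capacity 9 + 3 + 3 = 15.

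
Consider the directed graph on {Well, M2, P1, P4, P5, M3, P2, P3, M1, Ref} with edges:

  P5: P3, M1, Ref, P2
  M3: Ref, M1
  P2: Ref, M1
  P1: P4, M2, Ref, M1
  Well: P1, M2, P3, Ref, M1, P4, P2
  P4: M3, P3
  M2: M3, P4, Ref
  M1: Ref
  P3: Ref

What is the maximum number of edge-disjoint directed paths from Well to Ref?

Assign every edge capacity 1; by Menger, the answer equals the max flow.
Path Well→Ref (+1); total 1.
Path Well→M2→Ref (+1); total 2.
Path Well→P1→Ref (+1); total 3.
Path Well→P2→Ref (+1); total 4.
Path Well→P3→Ref (+1); total 5.
Path Well→M1→Ref (+1); total 6.
Path Well→P4→M3→Ref (+1); total 7.
No residual Well→Ref path; max flow = 7.
Certifying cut of size 7: {Well→M1, Well→M2, Well→P1, Well→P2, Well→P3, Well→P4, Well→Ref}.

7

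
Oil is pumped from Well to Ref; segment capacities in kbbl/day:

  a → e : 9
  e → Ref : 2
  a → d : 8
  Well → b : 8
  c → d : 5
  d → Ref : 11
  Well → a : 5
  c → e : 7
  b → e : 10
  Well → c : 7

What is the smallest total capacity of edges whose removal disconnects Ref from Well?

12

Augment Well→a→d→Ref: bottleneck 5, flow now 5.
Augment Well→b→e→Ref: bottleneck 2, flow now 7.
Augment Well→c→d→Ref: bottleneck 5, flow now 12.
No augmenting path remains; maximum flow = 12.
By max-flow min-cut, the minimum cut capacity equals the max flow.
In the residual graph, reachable from Well: {Well, b, c, e}.
Min-cut edges: Well→a (5), c→d (5), e→Ref (2); capacity 5 + 5 + 2 = 12.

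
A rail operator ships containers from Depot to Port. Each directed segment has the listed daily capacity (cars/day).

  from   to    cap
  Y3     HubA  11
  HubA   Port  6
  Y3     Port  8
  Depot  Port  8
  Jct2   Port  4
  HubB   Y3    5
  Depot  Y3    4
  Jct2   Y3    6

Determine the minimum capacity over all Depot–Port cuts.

12

Augment Depot→Port: bottleneck 8, flow now 8.
Augment Depot→Y3→Port: bottleneck 4, flow now 12.
No augmenting path remains; maximum flow = 12.
By max-flow min-cut, the minimum cut capacity equals the max flow.
In the residual graph, reachable from Depot: {Depot}.
Min-cut edges: Depot→Y3 (4), Depot→Port (8); capacity 4 + 8 = 12.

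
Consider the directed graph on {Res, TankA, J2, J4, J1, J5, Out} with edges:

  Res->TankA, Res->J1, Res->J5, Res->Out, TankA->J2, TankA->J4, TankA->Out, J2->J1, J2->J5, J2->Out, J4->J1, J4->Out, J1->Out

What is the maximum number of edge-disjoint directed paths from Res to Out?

Assign every edge capacity 1; by Menger, the answer equals the max flow.
Path Res→Out (+1); total 1.
Path Res→TankA→Out (+1); total 2.
Path Res→J1→Out (+1); total 3.
No residual Res→Out path; max flow = 3.
Certifying cut of size 3: {Res→J1, Res→Out, Res→TankA}.

3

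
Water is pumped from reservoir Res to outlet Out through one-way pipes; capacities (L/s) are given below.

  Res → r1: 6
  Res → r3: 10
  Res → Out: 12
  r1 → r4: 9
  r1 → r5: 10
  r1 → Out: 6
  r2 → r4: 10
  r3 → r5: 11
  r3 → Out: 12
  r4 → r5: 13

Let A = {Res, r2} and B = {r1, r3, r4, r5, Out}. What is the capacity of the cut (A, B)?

Edges leaving {Res, r2}: Res→r1 (6), Res→r3 (10), Res→Out (12), r2→r4 (10).
Cut capacity = 6 + 10 + 12 + 10 = 38.

38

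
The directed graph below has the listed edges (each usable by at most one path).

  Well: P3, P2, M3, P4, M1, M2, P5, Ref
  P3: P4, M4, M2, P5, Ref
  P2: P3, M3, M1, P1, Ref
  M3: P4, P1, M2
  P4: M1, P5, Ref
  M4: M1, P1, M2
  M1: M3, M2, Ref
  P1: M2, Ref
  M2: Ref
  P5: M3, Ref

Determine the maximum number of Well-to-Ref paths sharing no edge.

8

Assign every edge capacity 1; by Menger, the answer equals the max flow.
Path Well→Ref (+1); total 1.
Path Well→P3→Ref (+1); total 2.
Path Well→P2→Ref (+1); total 3.
Path Well→P4→Ref (+1); total 4.
Path Well→M1→Ref (+1); total 5.
Path Well→M2→Ref (+1); total 6.
Path Well→P5→Ref (+1); total 7.
Path Well→M3→P1→Ref (+1); total 8.
No residual Well→Ref path; max flow = 8.
Certifying cut of size 8: {Well→M1, Well→M2, Well→M3, Well→P2, Well→P3, Well→P4, Well→P5, Well→Ref}.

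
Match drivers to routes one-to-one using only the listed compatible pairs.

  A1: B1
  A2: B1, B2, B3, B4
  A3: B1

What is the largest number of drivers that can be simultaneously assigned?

Unit-capacity flow: source→left, listed edges, right→sink; max matching = max flow.
Augmenting path A1→B1 (+1); matched 1.
Augmenting path A2→B2 (+1); matched 2.
No augmenting path remains; maximum matching = 2.
König certificate: {A2, B1} is a vertex cover of size 2 (every listed pair touches it), so no matching can be larger.

2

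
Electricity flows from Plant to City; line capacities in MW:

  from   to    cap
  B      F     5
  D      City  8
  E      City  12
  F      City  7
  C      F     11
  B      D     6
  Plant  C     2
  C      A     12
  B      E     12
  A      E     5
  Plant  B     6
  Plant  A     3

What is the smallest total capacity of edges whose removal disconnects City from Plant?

11

Augment Plant→A→E→City: bottleneck 3, flow now 3.
Augment Plant→B→D→City: bottleneck 6, flow now 9.
Augment Plant→C→F→City: bottleneck 2, flow now 11.
No augmenting path remains; maximum flow = 11.
By max-flow min-cut, the minimum cut capacity equals the max flow.
In the residual graph, reachable from Plant: {Plant}.
Min-cut edges: Plant→A (3), Plant→B (6), Plant→C (2); capacity 3 + 6 + 2 = 11.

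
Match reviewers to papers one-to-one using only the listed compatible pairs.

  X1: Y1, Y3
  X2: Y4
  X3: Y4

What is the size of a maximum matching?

Unit-capacity flow: source→left, listed edges, right→sink; max matching = max flow.
Augmenting path X1→Y1 (+1); matched 1.
Augmenting path X2→Y4 (+1); matched 2.
No augmenting path remains; maximum matching = 2.
König certificate: {X1, Y4} is a vertex cover of size 2 (every listed pair touches it), so no matching can be larger.

2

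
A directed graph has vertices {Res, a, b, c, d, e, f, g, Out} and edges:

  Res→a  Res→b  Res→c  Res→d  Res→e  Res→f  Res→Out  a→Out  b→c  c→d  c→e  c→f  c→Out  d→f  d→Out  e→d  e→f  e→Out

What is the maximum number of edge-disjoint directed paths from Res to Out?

Assign every edge capacity 1; by Menger, the answer equals the max flow.
Path Res→Out (+1); total 1.
Path Res→a→Out (+1); total 2.
Path Res→c→Out (+1); total 3.
Path Res→d→Out (+1); total 4.
Path Res→e→Out (+1); total 5.
No residual Res→Out path; max flow = 5.
Certifying cut of size 5: {Res→Out, Res→a, c→Out, d→Out, e→Out}.

5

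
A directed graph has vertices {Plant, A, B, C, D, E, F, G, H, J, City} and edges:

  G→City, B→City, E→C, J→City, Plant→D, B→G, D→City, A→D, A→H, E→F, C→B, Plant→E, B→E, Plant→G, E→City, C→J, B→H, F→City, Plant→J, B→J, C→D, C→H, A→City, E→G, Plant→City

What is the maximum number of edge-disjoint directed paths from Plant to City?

5

Assign every edge capacity 1; by Menger, the answer equals the max flow.
Path Plant→City (+1); total 1.
Path Plant→D→City (+1); total 2.
Path Plant→E→City (+1); total 3.
Path Plant→G→City (+1); total 4.
Path Plant→J→City (+1); total 5.
No residual Plant→City path; max flow = 5.
Certifying cut of size 5: {Plant→City, Plant→D, Plant→E, Plant→G, Plant→J}.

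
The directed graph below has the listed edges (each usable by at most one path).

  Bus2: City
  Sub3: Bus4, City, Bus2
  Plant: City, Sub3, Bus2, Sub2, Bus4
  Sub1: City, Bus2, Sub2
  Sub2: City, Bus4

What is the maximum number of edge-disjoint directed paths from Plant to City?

Assign every edge capacity 1; by Menger, the answer equals the max flow.
Path Plant→City (+1); total 1.
Path Plant→Sub3→City (+1); total 2.
Path Plant→Sub2→City (+1); total 3.
Path Plant→Bus2→City (+1); total 4.
No residual Plant→City path; max flow = 4.
Certifying cut of size 4: {Plant→Bus2, Plant→City, Plant→Sub2, Plant→Sub3}.

4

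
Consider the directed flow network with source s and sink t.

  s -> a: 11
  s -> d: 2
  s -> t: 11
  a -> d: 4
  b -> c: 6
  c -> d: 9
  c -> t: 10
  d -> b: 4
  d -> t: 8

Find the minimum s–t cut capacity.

17

Augment s→t: bottleneck 11, flow now 11.
Augment s→d→t: bottleneck 2, flow now 13.
Augment s→a→d→t: bottleneck 4, flow now 17.
No augmenting path remains; maximum flow = 17.
By max-flow min-cut, the minimum cut capacity equals the max flow.
In the residual graph, reachable from s: {s, a}.
Min-cut edges: s→d (2), s→t (11), a→d (4); capacity 2 + 11 + 4 = 17.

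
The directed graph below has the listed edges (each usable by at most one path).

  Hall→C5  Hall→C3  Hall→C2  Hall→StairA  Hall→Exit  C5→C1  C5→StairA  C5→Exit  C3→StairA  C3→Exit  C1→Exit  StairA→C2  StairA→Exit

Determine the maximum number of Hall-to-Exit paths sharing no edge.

4

Assign every edge capacity 1; by Menger, the answer equals the max flow.
Path Hall→Exit (+1); total 1.
Path Hall→C5→Exit (+1); total 2.
Path Hall→C3→Exit (+1); total 3.
Path Hall→StairA→Exit (+1); total 4.
No residual Hall→Exit path; max flow = 4.
Certifying cut of size 4: {Hall→C3, Hall→C5, Hall→Exit, Hall→StairA}.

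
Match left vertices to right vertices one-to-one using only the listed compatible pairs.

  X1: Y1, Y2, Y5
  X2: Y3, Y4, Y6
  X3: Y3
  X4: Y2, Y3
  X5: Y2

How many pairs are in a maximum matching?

Unit-capacity flow: source→left, listed edges, right→sink; max matching = max flow.
Augmenting path X1→Y1 (+1); matched 1.
Augmenting path X2→Y3 (+1); matched 2.
Augmenting path X4→Y2 (+1); matched 3.
Augmenting path X3→Y3→X2→Y4 (+1); matched 4.
No augmenting path remains; maximum matching = 4.
König certificate: {X1, X2, Y2, Y3} is a vertex cover of size 4 (every listed pair touches it), so no matching can be larger.

4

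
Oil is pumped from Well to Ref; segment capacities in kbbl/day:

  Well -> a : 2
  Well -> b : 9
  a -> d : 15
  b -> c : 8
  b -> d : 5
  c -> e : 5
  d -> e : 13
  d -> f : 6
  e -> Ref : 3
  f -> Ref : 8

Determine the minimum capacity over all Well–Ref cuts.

Augment Well→a→d→e→Ref: bottleneck 2, flow now 2.
Augment Well→b→c→e→Ref: bottleneck 1, flow now 3.
Augment Well→b→d→f→Ref: bottleneck 5, flow now 8.
Augment Well→b→c→e→d→f→Ref: bottleneck 1, flow now 9. (uses reverse residual edge)
No augmenting path remains; maximum flow = 9.
By max-flow min-cut, the minimum cut capacity equals the max flow.
In the residual graph, reachable from Well: {Well, a, b, c, d, e}.
Min-cut edges: d→f (6), e→Ref (3); capacity 6 + 3 = 9.

9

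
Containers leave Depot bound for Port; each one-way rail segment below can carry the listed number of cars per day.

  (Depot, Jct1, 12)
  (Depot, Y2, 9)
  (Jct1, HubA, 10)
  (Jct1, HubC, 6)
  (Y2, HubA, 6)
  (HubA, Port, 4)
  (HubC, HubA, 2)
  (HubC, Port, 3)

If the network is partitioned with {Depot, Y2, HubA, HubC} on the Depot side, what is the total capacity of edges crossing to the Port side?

Edges leaving {Depot, Y2, HubA, HubC}: Depot→Jct1 (12), HubA→Port (4), HubC→Port (3).
Cut capacity = 12 + 4 + 3 = 19.

19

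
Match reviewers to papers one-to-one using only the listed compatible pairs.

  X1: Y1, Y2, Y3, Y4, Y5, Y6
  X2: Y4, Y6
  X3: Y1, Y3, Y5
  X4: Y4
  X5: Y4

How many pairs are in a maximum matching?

4

Unit-capacity flow: source→left, listed edges, right→sink; max matching = max flow.
Augmenting path X1→Y1 (+1); matched 1.
Augmenting path X2→Y4 (+1); matched 2.
Augmenting path X3→Y3 (+1); matched 3.
Augmenting path X4→Y4→X2→Y6 (+1); matched 4.
No augmenting path remains; maximum matching = 4.
König certificate: {X1, X2, X3, Y4} is a vertex cover of size 4 (every listed pair touches it), so no matching can be larger.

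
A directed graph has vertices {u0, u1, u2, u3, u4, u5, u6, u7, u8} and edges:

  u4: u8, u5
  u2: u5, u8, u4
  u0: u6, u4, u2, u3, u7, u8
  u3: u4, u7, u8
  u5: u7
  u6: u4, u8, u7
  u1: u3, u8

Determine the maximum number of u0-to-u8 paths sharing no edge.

5

Assign every edge capacity 1; by Menger, the answer equals the max flow.
Path u0→u8 (+1); total 1.
Path u0→u2→u8 (+1); total 2.
Path u0→u3→u8 (+1); total 3.
Path u0→u4→u8 (+1); total 4.
Path u0→u6→u8 (+1); total 5.
No residual u0→u8 path; max flow = 5.
Certifying cut of size 5: {u0→u2, u0→u3, u0→u4, u0→u6, u0→u8}.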